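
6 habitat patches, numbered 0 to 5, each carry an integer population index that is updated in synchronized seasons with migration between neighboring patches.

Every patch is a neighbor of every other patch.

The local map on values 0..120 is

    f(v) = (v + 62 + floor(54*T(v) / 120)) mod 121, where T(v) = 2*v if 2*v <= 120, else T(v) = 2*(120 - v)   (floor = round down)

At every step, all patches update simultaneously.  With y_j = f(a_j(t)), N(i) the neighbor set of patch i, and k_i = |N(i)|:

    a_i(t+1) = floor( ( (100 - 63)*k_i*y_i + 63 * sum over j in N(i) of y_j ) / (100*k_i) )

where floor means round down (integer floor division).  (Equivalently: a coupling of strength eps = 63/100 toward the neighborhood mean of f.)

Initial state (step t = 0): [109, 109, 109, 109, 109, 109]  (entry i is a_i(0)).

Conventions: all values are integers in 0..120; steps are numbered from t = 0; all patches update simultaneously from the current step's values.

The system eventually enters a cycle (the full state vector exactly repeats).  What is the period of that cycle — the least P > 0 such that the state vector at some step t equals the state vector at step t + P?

Simulating step by step:
t=0: [109, 109, 109, 109, 109, 109]
t=1: [59, 59, 59, 59, 59, 59]
t=2: [53, 53, 53, 53, 53, 53]
t=3: [41, 41, 41, 41, 41, 41]
t=4: [18, 18, 18, 18, 18, 18]
t=5: [96, 96, 96, 96, 96, 96]
t=6: [58, 58, 58, 58, 58, 58]
t=7: [51, 51, 51, 51, 51, 51]
t=8: [37, 37, 37, 37, 37, 37]
t=9: [11, 11, 11, 11, 11, 11]
t=10: [82, 82, 82, 82, 82, 82]
t=11: [57, 57, 57, 57, 57, 57]
t=12: [49, 49, 49, 49, 49, 49]
t=13: [34, 34, 34, 34, 34, 34]
t=14: [5, 5, 5, 5, 5, 5]
t=15: [71, 71, 71, 71, 71, 71]
t=16: [56, 56, 56, 56, 56, 56]
t=17: [47, 47, 47, 47, 47, 47]
t=18: [30, 30, 30, 30, 30, 30]
t=19: [119, 119, 119, 119, 119, 119]
t=20: [60, 60, 60, 60, 60, 60]
t=21: [55, 55, 55, 55, 55, 55]
t=22: [45, 45, 45, 45, 45, 45]
t=23: [26, 26, 26, 26, 26, 26]
t=24: [111, 111, 111, 111, 111, 111]
t=25: [60, 60, 60, 60, 60, 60]

Answer: 5
Key observation: The state at step 20, [60, 60, 60, 60, 60, 60], reappears at step 25 — and no state repeats earlier — so the cycle the system enters has period 5.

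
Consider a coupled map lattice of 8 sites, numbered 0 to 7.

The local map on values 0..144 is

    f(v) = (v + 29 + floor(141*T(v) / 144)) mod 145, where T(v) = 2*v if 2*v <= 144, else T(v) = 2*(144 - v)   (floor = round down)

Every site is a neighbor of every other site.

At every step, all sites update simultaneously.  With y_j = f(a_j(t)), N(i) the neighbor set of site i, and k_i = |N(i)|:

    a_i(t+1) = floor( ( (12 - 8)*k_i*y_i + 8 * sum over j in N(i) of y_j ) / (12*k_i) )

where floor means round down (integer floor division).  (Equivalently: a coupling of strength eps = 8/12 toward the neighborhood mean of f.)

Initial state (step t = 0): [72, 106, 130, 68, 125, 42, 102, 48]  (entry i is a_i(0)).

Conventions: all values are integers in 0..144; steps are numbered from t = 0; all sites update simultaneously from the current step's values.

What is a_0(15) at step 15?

Simulating step by step:
t=0: [72, 106, 130, 68, 125, 42, 102, 48]
t=1: [64, 56, 51, 61, 52, 43, 57, 47]
t=2: [50, 44, 40, 47, 41, 35, 45, 38]
t=3: [42, 38, 35, 40, 35, 66, 38, 68]
t=4: [70, 102, 100, 69, 100, 87, 102, 88]
t=5: [80, 75, 75, 79, 75, 78, 75, 78]
t=6: [91, 92, 92, 91, 92, 91, 92, 91]
t=7: [77, 77, 77, 77, 77, 77, 77, 77]
t=8: [92, 92, 92, 92, 92, 92, 92, 92]
t=9: [77, 77, 77, 77, 77, 77, 77, 77]
t=10: [92, 92, 92, 92, 92, 92, 92, 92]
t=11: [77, 77, 77, 77, 77, 77, 77, 77]
t=12: [92, 92, 92, 92, 92, 92, 92, 92]
t=13: [77, 77, 77, 77, 77, 77, 77, 77]
t=14: [92, 92, 92, 92, 92, 92, 92, 92]
t=15: [77, 77, 77, 77, 77, 77, 77, 77]

Answer: a_0(15) = 77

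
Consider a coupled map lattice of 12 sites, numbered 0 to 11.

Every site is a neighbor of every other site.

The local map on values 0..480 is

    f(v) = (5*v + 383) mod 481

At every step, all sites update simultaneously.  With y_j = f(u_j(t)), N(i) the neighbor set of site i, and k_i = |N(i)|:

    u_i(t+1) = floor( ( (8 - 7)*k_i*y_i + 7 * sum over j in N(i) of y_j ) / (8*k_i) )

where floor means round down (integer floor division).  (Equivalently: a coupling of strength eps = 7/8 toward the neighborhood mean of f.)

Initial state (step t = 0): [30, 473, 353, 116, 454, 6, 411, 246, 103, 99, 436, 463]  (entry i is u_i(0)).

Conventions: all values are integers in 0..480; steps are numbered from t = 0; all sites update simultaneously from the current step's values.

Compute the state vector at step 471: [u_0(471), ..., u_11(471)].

Answer: [312, 311, 311, 312, 311, 311, 312, 312, 311, 311, 312, 311]
Key observation: The state at step 40, [16, 15, 15, 16, 15, 15, 16, 16, 15, 15, 16, 15], reappears at step 44: the system is in a cycle of period 4 from step 40 on.  Therefore the state at step 471 equals the state at step 40 + ((471 - 40) mod 4) = 43, which is [312, 311, 311, 312, 311, 311, 312, 312, 311, 311, 312, 311].

Derivation:
t=0: [30, 473, 353, 116, 454, 6, 411, 246, 103, 99, 436, 463]
t=1: [221, 234, 228, 218, 229, 237, 220, 226, 237, 236, 225, 231]
t=2: [80, 83, 82, 80, 82, 84, 80, 81, 84, 84, 81, 83]
t=3: [311, 312, 312, 311, 312, 312, 311, 311, 312, 312, 311, 312]
t=4: [16, 17, 17, 16, 17, 17, 16, 16, 17, 17, 16, 17]
t=5: [465, 466, 466, 465, 466, 466, 465, 465, 466, 466, 465, 466]
t=6: [305, 306, 306, 305, 306, 306, 305, 305, 306, 306, 305, 306]
t=7: [467, 468, 468, 467, 468, 468, 467, 467, 468, 468, 467, 468]
t=8: [315, 316, 316, 315, 316, 316, 315, 315, 316, 316, 315, 316]
t=9: [36, 37, 37, 36, 37, 37, 36, 36, 37, 37, 36, 37]
t=10: [84, 85, 85, 84, 85, 85, 84, 84, 85, 85, 84, 85]
t=11: [324, 325, 325, 324, 325, 325, 324, 324, 325, 325, 324, 325]
t=12: [81, 82, 82, 81, 82, 82, 81, 81, 82, 82, 81, 82]
t=13: [309, 310, 310, 309, 310, 310, 309, 309, 310, 310, 309, 310]
t=14: [6, 7, 7, 6, 7, 7, 6, 6, 7, 7, 6, 7]
t=15: [415, 416, 416, 415, 416, 416, 415, 415, 416, 416, 415, 416]
t=16: [55, 56, 56, 55, 56, 56, 55, 55, 56, 56, 55, 56]
t=17: [179, 180, 180, 179, 180, 180, 179, 179, 180, 180, 179, 180]
t=18: [318, 319, 319, 318, 319, 319, 318, 318, 319, 319, 318, 319]
t=19: [51, 52, 52, 51, 52, 52, 51, 51, 52, 52, 51, 52]
t=20: [159, 160, 160, 159, 160, 160, 159, 159, 160, 160, 159, 160]
t=21: [218, 219, 219, 218, 219, 219, 218, 218, 219, 219, 218, 219]
t=22: [32, 33, 33, 32, 33, 33, 32, 32, 33, 33, 32, 33]
t=23: [64, 65, 65, 64, 65, 65, 64, 64, 65, 65, 64, 65]
t=24: [224, 225, 225, 224, 225, 225, 224, 224, 225, 225, 224, 225]
t=25: [62, 63, 63, 62, 63, 63, 62, 62, 63, 63, 62, 63]
t=26: [214, 215, 215, 214, 215, 215, 214, 214, 215, 215, 214, 215]
t=27: [12, 13, 13, 12, 13, 13, 12, 12, 13, 13, 12, 13]
t=28: [445, 446, 446, 445, 446, 446, 445, 445, 446, 446, 445, 446]
t=29: [205, 206, 206, 205, 206, 206, 205, 205, 206, 206, 205, 206]
t=30: [448, 449, 449, 448, 449, 449, 448, 448, 449, 449, 448, 449]
t=31: [220, 221, 221, 220, 221, 221, 220, 220, 221, 221, 220, 221]
t=32: [42, 43, 43, 42, 43, 43, 42, 42, 43, 43, 42, 43]
t=33: [114, 115, 115, 114, 115, 115, 114, 114, 115, 115, 114, 115]
t=34: [474, 475, 475, 474, 475, 475, 474, 474, 475, 475, 474, 475]
t=35: [350, 351, 351, 350, 351, 351, 350, 350, 351, 351, 350, 351]
t=36: [211, 212, 212, 211, 212, 212, 211, 211, 212, 212, 211, 212]
t=37: [210, 189, 189, 210, 189, 189, 210, 210, 189, 189, 210, 189]
t=38: [412, 407, 407, 412, 407, 407, 412, 412, 407, 407, 412, 407]
t=39: [24, 22, 22, 24, 22, 22, 24, 24, 22, 22, 24, 22]
t=40: [16, 15, 15, 16, 15, 15, 16, 16, 15, 15, 16, 15]
t=41: [460, 459, 459, 460, 459, 459, 460, 460, 459, 459, 460, 459]
t=42: [275, 274, 274, 275, 274, 274, 275, 275, 274, 274, 275, 274]
t=43: [312, 311, 311, 312, 311, 311, 312, 312, 311, 311, 312, 311]
t=44: [16, 15, 15, 16, 15, 15, 16, 16, 15, 15, 16, 15]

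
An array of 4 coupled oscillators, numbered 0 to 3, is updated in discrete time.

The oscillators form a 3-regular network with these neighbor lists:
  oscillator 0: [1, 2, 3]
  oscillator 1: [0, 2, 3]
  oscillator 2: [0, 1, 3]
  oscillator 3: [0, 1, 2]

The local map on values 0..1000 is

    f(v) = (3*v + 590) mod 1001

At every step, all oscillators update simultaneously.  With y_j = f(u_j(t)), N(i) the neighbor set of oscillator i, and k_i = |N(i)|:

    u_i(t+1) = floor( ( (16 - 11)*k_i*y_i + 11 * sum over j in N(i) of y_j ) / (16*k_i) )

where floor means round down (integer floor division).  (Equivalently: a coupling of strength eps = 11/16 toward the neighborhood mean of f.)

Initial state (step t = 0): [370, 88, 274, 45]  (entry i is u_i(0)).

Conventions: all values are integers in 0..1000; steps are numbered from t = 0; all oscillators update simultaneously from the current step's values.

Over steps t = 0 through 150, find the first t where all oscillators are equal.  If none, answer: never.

Simulating step by step:
t=0: [370, 88, 274, 45]  (not all equal)
t=1: [674, 687, 650, 676]  (not all equal)
t=2: [603, 607, 597, 604]  (not all equal)
t=3: [396, 397, 394, 396]  (not all equal)
t=4: [776, 776, 775, 776]  (not all equal)
t=5: [915, 915, 915, 915]  (all equal)

Answer: 5
Key observation: Synchronization is absorbing here: once all oscillators are equal they stay equal, and step 5 is the first all-equal step.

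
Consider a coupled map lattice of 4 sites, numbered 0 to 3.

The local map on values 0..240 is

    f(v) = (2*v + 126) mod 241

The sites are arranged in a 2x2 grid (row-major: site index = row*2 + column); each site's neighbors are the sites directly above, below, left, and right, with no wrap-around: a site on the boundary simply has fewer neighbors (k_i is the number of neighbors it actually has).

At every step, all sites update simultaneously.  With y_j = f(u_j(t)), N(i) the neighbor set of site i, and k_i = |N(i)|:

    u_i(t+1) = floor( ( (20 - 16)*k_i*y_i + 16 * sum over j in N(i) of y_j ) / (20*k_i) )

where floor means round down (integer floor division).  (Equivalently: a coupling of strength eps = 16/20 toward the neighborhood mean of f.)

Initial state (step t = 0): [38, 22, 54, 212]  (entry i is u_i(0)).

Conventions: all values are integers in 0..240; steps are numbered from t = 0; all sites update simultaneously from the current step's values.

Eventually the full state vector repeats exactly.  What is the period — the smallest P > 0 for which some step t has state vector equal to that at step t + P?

Answer: 24
Key observation: The state at step 34, [12, 12, 12, 12], reappears at step 58 — and no state repeats earlier — so the cycle the system enters has period 24.

Derivation:
t=0: [38, 22, 54, 212]
t=1: [202, 142, 154, 175]
t=2: [154, 147, 151, 191]
t=3: [185, 123, 125, 151]
t=4: [109, 106, 107, 143]
t=5: [99, 129, 129, 112]
t=6: [131, 105, 105, 136]
t=7: [105, 140, 140, 107]
t=8: [151, 110, 110, 151]
t=9: [121, 170, 170, 121]
t=10: [205, 146, 146, 205]
t=11: [152, 78, 78, 152]
t=12: [70, 159, 159, 70]
t=13: [167, 60, 60, 167]
t=14: [47, 176, 176, 47]
t=15: [233, 223, 223, 233]
t=16: [94, 106, 106, 94]
t=17: [92, 77, 77, 92]
t=18: [45, 63, 63, 45]
t=19: [52, 175, 175, 52]
t=20: [234, 231, 231, 234]
t=21: [107, 110, 110, 107]
t=22: [103, 100, 100, 103]
t=23: [86, 89, 89, 86]
t=24: [61, 58, 58, 61]
t=25: [2, 5, 5, 2]
t=26: [134, 131, 131, 134]
t=27: [148, 151, 151, 148]
t=28: [185, 182, 182, 185]
t=29: [9, 12, 12, 9]
t=30: [148, 145, 145, 148]
t=31: [176, 179, 179, 176]
t=32: [49, 190, 190, 49]
t=33: [64, 184, 184, 64]
t=34: [12, 12, 12, 12]
t=35: [150, 150, 150, 150]
t=36: [185, 185, 185, 185]
t=37: [14, 14, 14, 14]
t=38: [154, 154, 154, 154]
t=39: [193, 193, 193, 193]
t=40: [30, 30, 30, 30]
t=41: [186, 186, 186, 186]
t=42: [16, 16, 16, 16]
t=43: [158, 158, 158, 158]
t=44: [201, 201, 201, 201]
t=45: [46, 46, 46, 46]
t=46: [218, 218, 218, 218]
t=47: [80, 80, 80, 80]
t=48: [45, 45, 45, 45]
t=49: [216, 216, 216, 216]
t=50: [76, 76, 76, 76]
t=51: [37, 37, 37, 37]
t=52: [200, 200, 200, 200]
t=53: [44, 44, 44, 44]
t=54: [214, 214, 214, 214]
t=55: [72, 72, 72, 72]
t=56: [29, 29, 29, 29]
t=57: [184, 184, 184, 184]
t=58: [12, 12, 12, 12]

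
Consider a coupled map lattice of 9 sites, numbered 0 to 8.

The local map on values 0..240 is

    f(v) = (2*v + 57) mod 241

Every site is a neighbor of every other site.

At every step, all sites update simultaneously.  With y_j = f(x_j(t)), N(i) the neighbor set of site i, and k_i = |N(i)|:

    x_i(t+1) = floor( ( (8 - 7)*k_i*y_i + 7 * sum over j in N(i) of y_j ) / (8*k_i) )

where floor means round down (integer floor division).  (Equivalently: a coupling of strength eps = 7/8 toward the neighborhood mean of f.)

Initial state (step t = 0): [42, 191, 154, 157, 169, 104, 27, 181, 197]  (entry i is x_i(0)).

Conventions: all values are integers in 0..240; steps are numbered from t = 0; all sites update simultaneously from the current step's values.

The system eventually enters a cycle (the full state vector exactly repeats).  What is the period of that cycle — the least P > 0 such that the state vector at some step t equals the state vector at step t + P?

Simulating step by step:
t=0: [42, 191, 154, 157, 169, 104, 27, 181, 197]
t=1: [141, 142, 140, 140, 141, 139, 140, 141, 142]
t=2: [97, 97, 97, 97, 97, 97, 97, 97, 97]
t=3: [10, 10, 10, 10, 10, 10, 10, 10, 10]
t=4: [77, 77, 77, 77, 77, 77, 77, 77, 77]
t=5: [211, 211, 211, 211, 211, 211, 211, 211, 211]
t=6: [238, 238, 238, 238, 238, 238, 238, 238, 238]
t=7: [51, 51, 51, 51, 51, 51, 51, 51, 51]
t=8: [159, 159, 159, 159, 159, 159, 159, 159, 159]
t=9: [134, 134, 134, 134, 134, 134, 134, 134, 134]
t=10: [84, 84, 84, 84, 84, 84, 84, 84, 84]
t=11: [225, 225, 225, 225, 225, 225, 225, 225, 225]
t=12: [25, 25, 25, 25, 25, 25, 25, 25, 25]
t=13: [107, 107, 107, 107, 107, 107, 107, 107, 107]
t=14: [30, 30, 30, 30, 30, 30, 30, 30, 30]
t=15: [117, 117, 117, 117, 117, 117, 117, 117, 117]
t=16: [50, 50, 50, 50, 50, 50, 50, 50, 50]
t=17: [157, 157, 157, 157, 157, 157, 157, 157, 157]
t=18: [130, 130, 130, 130, 130, 130, 130, 130, 130]
t=19: [76, 76, 76, 76, 76, 76, 76, 76, 76]
t=20: [209, 209, 209, 209, 209, 209, 209, 209, 209]
t=21: [234, 234, 234, 234, 234, 234, 234, 234, 234]
t=22: [43, 43, 43, 43, 43, 43, 43, 43, 43]
t=23: [143, 143, 143, 143, 143, 143, 143, 143, 143]
t=24: [102, 102, 102, 102, 102, 102, 102, 102, 102]
t=25: [20, 20, 20, 20, 20, 20, 20, 20, 20]
t=26: [97, 97, 97, 97, 97, 97, 97, 97, 97]

Answer: 24
Key observation: The state at step 2, [97, 97, 97, 97, 97, 97, 97, 97, 97], reappears at step 26 — and no state repeats earlier — so the cycle the system enters has period 24.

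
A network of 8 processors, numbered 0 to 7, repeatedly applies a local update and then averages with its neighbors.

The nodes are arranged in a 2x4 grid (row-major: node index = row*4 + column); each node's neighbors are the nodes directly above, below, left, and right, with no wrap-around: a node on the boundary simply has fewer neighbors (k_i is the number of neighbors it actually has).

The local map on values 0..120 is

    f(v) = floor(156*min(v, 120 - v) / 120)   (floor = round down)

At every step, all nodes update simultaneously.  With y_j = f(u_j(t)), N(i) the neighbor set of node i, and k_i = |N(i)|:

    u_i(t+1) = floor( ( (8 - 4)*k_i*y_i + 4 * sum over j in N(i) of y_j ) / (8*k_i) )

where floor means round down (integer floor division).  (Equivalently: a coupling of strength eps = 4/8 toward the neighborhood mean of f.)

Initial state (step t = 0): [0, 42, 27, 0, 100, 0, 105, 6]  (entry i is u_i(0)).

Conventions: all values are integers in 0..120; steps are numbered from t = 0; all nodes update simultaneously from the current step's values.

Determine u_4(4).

Answer: u_4(4) = 37

Derivation:
t=0: [0, 42, 27, 0, 100, 0, 105, 6]
t=1: [20, 32, 29, 10, 13, 16, 16, 8]
t=2: [27, 34, 30, 18, 19, 22, 21, 13]
t=3: [34, 39, 35, 25, 27, 29, 27, 20]
t=4: [43, 46, 42, 33, 37, 38, 35, 29]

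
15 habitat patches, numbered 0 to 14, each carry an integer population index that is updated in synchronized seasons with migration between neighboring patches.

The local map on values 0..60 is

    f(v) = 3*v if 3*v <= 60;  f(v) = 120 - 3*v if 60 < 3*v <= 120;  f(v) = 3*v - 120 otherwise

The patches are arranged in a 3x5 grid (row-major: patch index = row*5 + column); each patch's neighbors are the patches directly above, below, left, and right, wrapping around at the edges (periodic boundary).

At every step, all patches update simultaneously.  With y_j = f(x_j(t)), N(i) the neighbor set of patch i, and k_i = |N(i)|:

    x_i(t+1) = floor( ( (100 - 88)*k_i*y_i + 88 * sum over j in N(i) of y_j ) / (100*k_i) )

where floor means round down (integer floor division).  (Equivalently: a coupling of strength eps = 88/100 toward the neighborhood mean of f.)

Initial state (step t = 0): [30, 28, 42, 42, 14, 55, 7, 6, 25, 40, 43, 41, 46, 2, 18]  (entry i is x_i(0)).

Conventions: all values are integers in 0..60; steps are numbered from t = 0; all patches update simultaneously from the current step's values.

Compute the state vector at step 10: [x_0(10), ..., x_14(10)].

Simulating step by step:
t=0: [30, 28, 42, 42, 14, 55, 7, 6, 25, 40, 43, 41, 46, 2, 18]
t=1: [32, 17, 17, 22, 24, 18, 24, 21, 12, 40, 30, 18, 9, 27, 19]
t=2: [43, 45, 47, 44, 35, 28, 53, 42, 37, 42, 45, 40, 47, 42, 32]
t=3: [18, 16, 14, 12, 13, 19, 17, 20, 7, 19, 16, 19, 9, 15, 12]
t=4: [48, 50, 42, 36, 44, 53, 54, 38, 46, 40, 50, 45, 48, 31, 45]
t=5: [27, 22, 16, 15, 12, 25, 24, 20, 12, 18, 24, 29, 14, 18, 16]
t=6: [44, 43, 49, 43, 45, 46, 48, 45, 51, 42, 42, 46, 47, 44, 48]
t=7: [12, 18, 15, 20, 13, 12, 16, 24, 13, 20, 16, 15, 18, 20, 11]
t=8: [43, 44, 52, 47, 46, 46, 46, 46, 54, 39, 38, 50, 50, 48, 49]
t=9: [12, 21, 22, 28, 15, 10, 19, 29, 19, 23, 19, 18, 27, 29, 14]
t=10: [45, 51, 42, 45, 41, 47, 45, 49, 40, 44, 42, 52, 42, 42, 45]

Answer: [45, 51, 42, 45, 41, 47, 45, 49, 40, 44, 42, 52, 42, 42, 45]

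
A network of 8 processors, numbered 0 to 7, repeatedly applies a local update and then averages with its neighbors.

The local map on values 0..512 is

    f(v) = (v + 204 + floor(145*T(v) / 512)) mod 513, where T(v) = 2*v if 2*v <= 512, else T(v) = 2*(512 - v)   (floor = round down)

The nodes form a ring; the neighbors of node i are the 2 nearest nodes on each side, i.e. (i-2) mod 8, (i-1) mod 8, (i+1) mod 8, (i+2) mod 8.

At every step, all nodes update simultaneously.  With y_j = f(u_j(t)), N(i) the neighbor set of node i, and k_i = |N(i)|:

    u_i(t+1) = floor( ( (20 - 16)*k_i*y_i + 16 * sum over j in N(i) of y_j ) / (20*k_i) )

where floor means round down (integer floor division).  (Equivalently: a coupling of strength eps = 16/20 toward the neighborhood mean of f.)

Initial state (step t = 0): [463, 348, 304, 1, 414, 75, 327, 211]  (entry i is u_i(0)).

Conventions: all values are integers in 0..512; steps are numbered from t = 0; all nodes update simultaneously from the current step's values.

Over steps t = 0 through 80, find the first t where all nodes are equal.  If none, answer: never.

Simulating step by step:
t=0: [463, 348, 304, 1, 414, 75, 327, 211]  (not all equal)
t=1: [113, 130, 157, 185, 184, 165, 161, 155]  (not all equal)
t=2: [427, 435, 444, 460, 470, 469, 447, 430]  (not all equal)
t=3: [169, 171, 174, 178, 179, 177, 175, 172]  (not all equal)
t=4: [473, 474, 476, 478, 480, 479, 476, 474]  (not all equal)
t=5: [186, 186, 187, 187, 187, 187, 187, 186]  (not all equal)
t=6: [495, 495, 495, 495, 496, 495, 495, 495]  (not all equal)
t=7: [195, 195, 195, 195, 195, 195, 195, 195]  (all equal)

Answer: 7
Key observation: Synchronization is absorbing here: once all nodes are equal they stay equal, and step 7 is the first all-equal step.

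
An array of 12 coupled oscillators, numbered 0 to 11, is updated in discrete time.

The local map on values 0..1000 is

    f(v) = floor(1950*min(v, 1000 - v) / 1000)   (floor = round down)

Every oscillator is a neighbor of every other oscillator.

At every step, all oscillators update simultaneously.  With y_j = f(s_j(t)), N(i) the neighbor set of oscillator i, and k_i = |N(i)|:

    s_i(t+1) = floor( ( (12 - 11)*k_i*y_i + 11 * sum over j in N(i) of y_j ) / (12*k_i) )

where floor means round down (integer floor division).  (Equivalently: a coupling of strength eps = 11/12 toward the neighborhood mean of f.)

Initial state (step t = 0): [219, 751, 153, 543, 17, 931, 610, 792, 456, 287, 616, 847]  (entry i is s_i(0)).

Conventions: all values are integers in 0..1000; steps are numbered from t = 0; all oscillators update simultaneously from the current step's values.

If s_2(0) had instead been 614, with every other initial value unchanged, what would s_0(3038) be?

Answer: s_0(3038) = 744
Key observation: The state at step 16, [973, 973, 973, 973, 973, 973, 973, 973, 973, 973, 973, 973], reappears at step 23: the system is in a cycle of period 7 from step 16 on.  Therefore the state at step 3038 equals the state at step 16 + ((3038 - 16) mod 7) = 21, which is [744, 744, 744, 744, 744, 744, 744, 744, 744, 744, 744, 744].

Derivation:
t=0: [219, 751, 614, 543, 17, 931, 610, 792, 456, 287, 616, 847]
t=1: [531, 531, 531, 531, 531, 531, 531, 531, 531, 531, 531, 531]
t=2: [914, 914, 914, 914, 914, 914, 914, 914, 914, 914, 914, 914]
t=3: [167, 167, 167, 167, 167, 167, 167, 167, 167, 167, 167, 167]
t=4: [325, 325, 325, 325, 325, 325, 325, 325, 325, 325, 325, 325]
t=5: [633, 633, 633, 633, 633, 633, 633, 633, 633, 633, 633, 633]
t=6: [715, 715, 715, 715, 715, 715, 715, 715, 715, 715, 715, 715]
t=7: [555, 555, 555, 555, 555, 555, 555, 555, 555, 555, 555, 555]
t=8: [867, 867, 867, 867, 867, 867, 867, 867, 867, 867, 867, 867]
t=9: [259, 259, 259, 259, 259, 259, 259, 259, 259, 259, 259, 259]
t=10: [505, 505, 505, 505, 505, 505, 505, 505, 505, 505, 505, 505]
t=11: [965, 965, 965, 965, 965, 965, 965, 965, 965, 965, 965, 965]
t=12: [68, 68, 68, 68, 68, 68, 68, 68, 68, 68, 68, 68]
t=13: [132, 132, 132, 132, 132, 132, 132, 132, 132, 132, 132, 132]
t=14: [257, 257, 257, 257, 257, 257, 257, 257, 257, 257, 257, 257]
t=15: [501, 501, 501, 501, 501, 501, 501, 501, 501, 501, 501, 501]
t=16: [973, 973, 973, 973, 973, 973, 973, 973, 973, 973, 973, 973]
t=17: [52, 52, 52, 52, 52, 52, 52, 52, 52, 52, 52, 52]
t=18: [101, 101, 101, 101, 101, 101, 101, 101, 101, 101, 101, 101]
t=19: [196, 196, 196, 196, 196, 196, 196, 196, 196, 196, 196, 196]
t=20: [382, 382, 382, 382, 382, 382, 382, 382, 382, 382, 382, 382]
t=21: [744, 744, 744, 744, 744, 744, 744, 744, 744, 744, 744, 744]
t=22: [499, 499, 499, 499, 499, 499, 499, 499, 499, 499, 499, 499]
t=23: [973, 973, 973, 973, 973, 973, 973, 973, 973, 973, 973, 973]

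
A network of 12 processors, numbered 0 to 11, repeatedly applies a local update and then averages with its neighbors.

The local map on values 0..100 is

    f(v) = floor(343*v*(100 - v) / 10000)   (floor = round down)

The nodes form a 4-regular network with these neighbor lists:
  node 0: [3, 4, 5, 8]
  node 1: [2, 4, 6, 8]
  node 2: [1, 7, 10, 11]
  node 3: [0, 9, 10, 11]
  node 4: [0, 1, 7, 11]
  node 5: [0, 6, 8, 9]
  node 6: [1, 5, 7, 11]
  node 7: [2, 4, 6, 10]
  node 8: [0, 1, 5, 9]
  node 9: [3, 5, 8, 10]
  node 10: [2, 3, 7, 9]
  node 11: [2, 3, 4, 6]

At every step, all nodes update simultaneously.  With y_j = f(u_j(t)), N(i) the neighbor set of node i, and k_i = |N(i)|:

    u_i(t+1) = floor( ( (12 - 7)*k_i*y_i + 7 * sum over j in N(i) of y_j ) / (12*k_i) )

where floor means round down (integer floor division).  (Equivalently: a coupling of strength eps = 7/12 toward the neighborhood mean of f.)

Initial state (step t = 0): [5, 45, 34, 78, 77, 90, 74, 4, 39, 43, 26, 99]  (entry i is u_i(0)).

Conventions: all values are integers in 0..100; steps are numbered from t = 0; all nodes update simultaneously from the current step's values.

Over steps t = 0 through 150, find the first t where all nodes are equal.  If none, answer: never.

Answer: never
Key observation: The state at step 6 reappears at step 10 — the system is in a cycle of period 4 from step 6 on.  No step 0..10 is synchronized, and the cycle repeats forever, so no step up to 150 (or ever) has all nodes equal.

Derivation:
t=0: [5, 45, 34, 78, 77, 90, 74, 4, 39, 43, 26, 99]  (not all equal)
t=1: [40, 76, 55, 48, 41, 48, 46, 44, 64, 69, 60, 39]  (not all equal)
t=2: [82, 73, 80, 81, 79, 81, 80, 83, 76, 78, 81, 82]  (not all equal)
t=3: [53, 60, 54, 52, 54, 54, 54, 51, 58, 55, 52, 52]  (not all equal)
t=4: [84, 83, 84, 84, 84, 84, 84, 85, 83, 84, 84, 85]  (not all equal)
t=5: [46, 47, 45, 45, 45, 46, 45, 44, 47, 46, 45, 44]  (not all equal)
t=6: [84, 84, 84, 84, 84, 84, 84, 84, 85, 84, 84, 84]  (not all equal)
t=7: [45, 45, 46, 46, 46, 45, 46, 46, 44, 45, 46, 46]  (not all equal)
t=8: [84, 84, 84, 84, 84, 84, 84, 85, 84, 84, 84, 85]  (not all equal)
t=9: [46, 46, 45, 45, 45, 46, 45, 44, 46, 46, 45, 44]  (not all equal)
t=10: [84, 84, 84, 84, 84, 84, 84, 84, 85, 84, 84, 84]  (not all equal)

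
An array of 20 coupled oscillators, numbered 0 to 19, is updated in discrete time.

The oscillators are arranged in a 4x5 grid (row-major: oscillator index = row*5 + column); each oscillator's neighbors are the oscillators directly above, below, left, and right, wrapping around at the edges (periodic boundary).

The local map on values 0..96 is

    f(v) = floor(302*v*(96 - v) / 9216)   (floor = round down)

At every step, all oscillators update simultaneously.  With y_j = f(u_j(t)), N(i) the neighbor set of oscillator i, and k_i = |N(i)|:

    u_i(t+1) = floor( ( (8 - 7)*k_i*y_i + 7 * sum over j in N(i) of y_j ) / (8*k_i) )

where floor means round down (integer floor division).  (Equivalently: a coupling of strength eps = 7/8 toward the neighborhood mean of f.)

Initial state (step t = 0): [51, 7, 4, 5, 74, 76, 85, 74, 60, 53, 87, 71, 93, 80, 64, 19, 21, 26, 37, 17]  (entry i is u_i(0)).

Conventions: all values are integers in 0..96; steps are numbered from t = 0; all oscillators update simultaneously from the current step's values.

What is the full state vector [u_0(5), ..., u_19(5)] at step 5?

Answer: [55, 55, 55, 55, 54, 55, 55, 55, 55, 55, 55, 55, 55, 55, 54, 54, 55, 55, 54, 54]

Derivation:
t=0: [51, 7, 4, 5, 74, 76, 85, 74, 60, 53, 87, 71, 93, 80, 64, 19, 21, 26, 37, 17]
t=1: [46, 39, 33, 46, 51, 50, 43, 33, 48, 61, 51, 32, 47, 52, 48, 48, 46, 38, 43, 57]
t=2: [74, 72, 71, 73, 73, 73, 70, 72, 71, 74, 73, 73, 70, 74, 72, 74, 71, 72, 73, 74]
t=3: [54, 56, 56, 56, 53, 55, 55, 58, 54, 55, 54, 57, 55, 56, 53, 54, 55, 57, 54, 54]
t=4: [73, 73, 72, 73, 73, 73, 72, 73, 72, 73, 73, 73, 72, 73, 73, 73, 72, 73, 73, 74]
t=5: [55, 55, 55, 55, 54, 55, 55, 55, 55, 55, 55, 55, 55, 55, 54, 54, 55, 55, 54, 54]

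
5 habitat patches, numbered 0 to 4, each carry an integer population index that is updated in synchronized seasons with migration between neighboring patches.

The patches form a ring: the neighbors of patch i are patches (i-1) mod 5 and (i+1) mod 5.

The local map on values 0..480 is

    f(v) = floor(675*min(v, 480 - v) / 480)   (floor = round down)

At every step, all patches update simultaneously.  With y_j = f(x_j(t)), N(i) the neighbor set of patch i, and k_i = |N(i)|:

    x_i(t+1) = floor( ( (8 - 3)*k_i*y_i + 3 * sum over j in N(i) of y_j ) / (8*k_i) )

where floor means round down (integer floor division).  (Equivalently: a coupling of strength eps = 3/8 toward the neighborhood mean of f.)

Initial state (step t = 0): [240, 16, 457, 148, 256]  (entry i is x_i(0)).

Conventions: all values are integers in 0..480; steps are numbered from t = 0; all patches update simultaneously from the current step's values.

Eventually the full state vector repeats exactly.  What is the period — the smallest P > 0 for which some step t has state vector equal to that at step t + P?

Simulating step by step:
t=0: [240, 16, 457, 148, 256]
t=1: [273, 82, 63, 195, 299]
t=2: [251, 142, 127, 235, 264]
t=3: [295, 218, 210, 296, 311]
t=4: [264, 295, 290, 261, 245]
t=5: [300, 269, 273, 303, 320]
t=6: [255, 287, 283, 251, 234]
t=7: [310, 280, 284, 314, 325]
t=8: [242, 272, 268, 237, 224]
t=9: [322, 301, 303, 323, 321]
t=10: [227, 245, 243, 225, 222]
t=11: [319, 328, 329, 318, 314]
t=12: [224, 215, 215, 225, 230]
t=13: [314, 304, 304, 314, 320]
t=14: [234, 244, 244, 234, 228]
t=15: [327, 330, 330, 327, 323]
t=16: [215, 210, 210, 215, 218]
t=17: [301, 296, 296, 301, 304]
t=18: [251, 256, 256, 251, 248]
t=19: [321, 316, 316, 321, 324]
t=20: [223, 228, 228, 223, 220]
t=21: [313, 318, 318, 313, 310]
t=22: [233, 228, 228, 233, 237]
t=23: [326, 321, 321, 326, 330]
t=24: [216, 221, 221, 216, 212]
t=25: [303, 308, 308, 303, 299]
t=26: [247, 242, 242, 247, 251]
t=27: [327, 332, 332, 327, 323]
t=28: [214, 209, 209, 214, 218]
t=29: [299, 294, 294, 299, 303]
t=30: [254, 259, 259, 254, 250]
t=31: [316, 311, 311, 316, 320]
t=32: [230, 235, 235, 230, 226]
t=33: [323, 328, 328, 323, 319]
t=34: [219, 214, 214, 219, 223]
t=35: [306, 301, 301, 306, 310]
t=36: [244, 249, 249, 244, 240]
t=37: [330, 325, 325, 330, 334]
t=38: [210, 215, 215, 210, 206]
t=39: [295, 300, 300, 295, 291]
t=40: [259, 254, 254, 259, 263]
t=41: [310, 315, 315, 310, 306]
t=42: [238, 233, 233, 238, 242]
t=43: [332, 328, 328, 332, 334]
t=44: [208, 212, 212, 208, 206]
t=45: [292, 296, 296, 292, 290]
t=46: [263, 259, 259, 263, 265]
t=47: [305, 309, 309, 305, 303]
t=48: [245, 241, 241, 245, 247]
t=49: [330, 334, 334, 330, 328]
t=50: [209, 205, 205, 209, 211]
t=51: [292, 288, 288, 292, 294]
t=52: [264, 268, 268, 264, 262]
t=53: [302, 298, 298, 302, 304]
t=54: [250, 254, 254, 250, 248]
t=55: [322, 318, 318, 322, 324]
t=56: [222, 226, 226, 222, 220]
t=57: [312, 316, 316, 312, 310]
t=58: [235, 231, 231, 235, 237]
t=59: [329, 325, 325, 329, 331]
t=60: [212, 216, 216, 212, 210]
t=61: [298, 302, 302, 298, 296]
t=62: [254, 250, 250, 254, 256]
t=63: [317, 321, 321, 317, 315]
t=64: [228, 224, 224, 228, 230]
t=65: [319, 315, 315, 319, 321]
t=66: [226, 230, 230, 226, 224]
t=67: [317, 321, 321, 317, 315]

Answer: 4
Key observation: The state at step 63, [317, 321, 321, 317, 315], reappears at step 67 — and no state repeats earlier — so the cycle the system enters has period 4.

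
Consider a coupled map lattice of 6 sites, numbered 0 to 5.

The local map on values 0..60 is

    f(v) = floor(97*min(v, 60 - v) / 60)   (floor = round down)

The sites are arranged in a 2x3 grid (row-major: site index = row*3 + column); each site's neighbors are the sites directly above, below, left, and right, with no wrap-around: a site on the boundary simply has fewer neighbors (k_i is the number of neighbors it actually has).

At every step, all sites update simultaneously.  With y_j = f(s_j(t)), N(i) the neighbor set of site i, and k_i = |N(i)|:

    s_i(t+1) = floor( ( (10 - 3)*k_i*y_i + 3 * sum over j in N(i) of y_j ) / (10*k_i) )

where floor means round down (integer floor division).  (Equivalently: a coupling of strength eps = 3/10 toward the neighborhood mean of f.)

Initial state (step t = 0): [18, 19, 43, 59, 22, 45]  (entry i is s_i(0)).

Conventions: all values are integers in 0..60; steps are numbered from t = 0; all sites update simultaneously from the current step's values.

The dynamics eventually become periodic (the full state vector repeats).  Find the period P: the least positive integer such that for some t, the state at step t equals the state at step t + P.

Answer: 10
Key observation: The state at step 39, [31, 41, 42, 31, 41, 42], reappears at step 49 — and no state repeats earlier — so the cycle the system enters has period 10.

Derivation:
t=0: [18, 19, 43, 59, 22, 45]
t=1: [24, 30, 27, 10, 30, 26]
t=2: [36, 46, 43, 24, 44, 43]
t=3: [35, 24, 26, 36, 26, 26]
t=4: [39, 39, 41, 38, 41, 42]
t=5: [33, 32, 30, 33, 30, 29]
t=6: [43, 45, 47, 43, 47, 46]
t=7: [26, 23, 21, 26, 22, 21]
t=8: [41, 36, 33, 40, 35, 33]
t=9: [31, 37, 42, 32, 39, 42]
t=10: [44, 36, 30, 43, 34, 29]
t=11: [27, 38, 46, 28, 40, 45]
t=12: [42, 34, 24, 42, 32, 24]
t=13: [30, 40, 38, 31, 42, 39]
t=14: [45, 33, 34, 43, 31, 32]
t=15: [27, 41, 42, 29, 43, 44]
t=16: [41, 30, 28, 42, 29, 25]
t=17: [32, 45, 44, 31, 43, 41]
t=18: [42, 26, 25, 43, 28, 28]
t=19: [30, 40, 41, 30, 42, 44]
t=20: [45, 33, 29, 45, 30, 26]
t=21: [26, 41, 44, 27, 44, 43]
t=22: [40, 30, 26, 40, 27, 26]
t=23: [34, 45, 42, 33, 42, 42]
t=24: [39, 26, 28, 40, 29, 29]
t=25: [34, 41, 44, 34, 44, 45]
t=26: [40, 30, 25, 39, 27, 24]
t=27: [34, 45, 40, 34, 42, 39]
t=28: [39, 27, 30, 40, 30, 32]
t=29: [34, 43, 46, 34, 45, 45]
t=30: [39, 27, 23, 39, 26, 23]
t=31: [34, 41, 37, 34, 40, 37]
t=32: [40, 32, 35, 40, 33, 36]
t=33: [33, 43, 40, 33, 41, 39]
t=34: [40, 29, 31, 41, 31, 32]
t=35: [33, 44, 45, 32, 44, 45]
t=36: [40, 26, 24, 41, 26, 24]
t=37: [33, 40, 38, 32, 40, 38]
t=38: [41, 33, 34, 42, 33, 34]
t=39: [31, 41, 42, 31, 41, 42]
t=40: [43, 31, 29, 43, 31, 29]
t=41: [29, 44, 46, 29, 44, 46]
t=42: [42, 26, 22, 42, 26, 22]
t=43: [30, 40, 36, 30, 40, 36]
t=44: [45, 34, 37, 45, 34, 37]
t=45: [26, 39, 37, 26, 39, 37]
t=46: [40, 34, 36, 40, 34, 36]
t=47: [33, 40, 38, 33, 40, 38]
t=48: [41, 33, 34, 41, 33, 34]
t=49: [31, 41, 42, 31, 41, 42]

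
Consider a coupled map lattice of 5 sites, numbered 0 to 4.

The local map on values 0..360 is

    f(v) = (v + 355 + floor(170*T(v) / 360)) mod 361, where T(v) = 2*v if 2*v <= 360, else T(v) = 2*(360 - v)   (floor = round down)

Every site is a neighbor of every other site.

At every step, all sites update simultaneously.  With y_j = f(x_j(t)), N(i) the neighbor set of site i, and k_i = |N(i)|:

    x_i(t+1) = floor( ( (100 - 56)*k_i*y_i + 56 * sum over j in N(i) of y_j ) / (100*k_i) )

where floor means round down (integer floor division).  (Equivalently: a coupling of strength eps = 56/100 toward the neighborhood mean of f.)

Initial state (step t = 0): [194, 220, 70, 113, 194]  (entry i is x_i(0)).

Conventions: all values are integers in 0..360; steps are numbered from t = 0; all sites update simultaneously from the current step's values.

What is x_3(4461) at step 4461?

Answer: x_3(4461) = 353
Key observation: The state at step 3, [353, 353, 353, 353, 353], reappears at step 4: the system is in a cycle of period 1 from step 3 on.  Therefore the state at step 4461 equals the state at step 3 + ((4461 - 3) mod 1) = 3, which is [353, 353, 353, 353, 353].

Derivation:
t=0: [194, 220, 70, 113, 194]
t=1: [295, 296, 231, 256, 295]
t=2: [349, 349, 347, 348, 349]
t=3: [353, 353, 353, 353, 353]
t=4: [353, 353, 353, 353, 353]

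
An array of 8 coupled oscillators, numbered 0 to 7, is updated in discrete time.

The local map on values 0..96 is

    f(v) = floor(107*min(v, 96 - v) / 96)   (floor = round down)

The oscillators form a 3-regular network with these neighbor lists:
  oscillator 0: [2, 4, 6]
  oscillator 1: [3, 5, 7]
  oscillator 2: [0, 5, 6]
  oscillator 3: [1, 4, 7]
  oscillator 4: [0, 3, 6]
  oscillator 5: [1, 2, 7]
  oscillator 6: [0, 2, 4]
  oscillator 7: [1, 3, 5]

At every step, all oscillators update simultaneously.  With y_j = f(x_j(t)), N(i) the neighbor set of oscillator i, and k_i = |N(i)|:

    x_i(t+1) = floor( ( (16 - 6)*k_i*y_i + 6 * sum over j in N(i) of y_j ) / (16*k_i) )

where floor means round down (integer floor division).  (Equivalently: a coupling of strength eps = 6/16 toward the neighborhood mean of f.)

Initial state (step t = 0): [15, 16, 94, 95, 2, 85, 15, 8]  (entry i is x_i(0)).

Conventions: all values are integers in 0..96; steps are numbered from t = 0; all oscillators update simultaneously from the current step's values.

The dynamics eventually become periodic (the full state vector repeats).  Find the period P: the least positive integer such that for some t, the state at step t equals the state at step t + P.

Answer: 1
Key observation: The state at step 5, [10, 10, 11, 7, 8, 10, 10, 8], reappears at step 6 — and no state repeats earlier — so the cycle the system enters has period 1.

Derivation:
t=0: [15, 16, 94, 95, 2, 85, 15, 8]
t=1: [12, 13, 6, 4, 5, 10, 12, 8]
t=2: [11, 11, 8, 5, 6, 10, 11, 8]
t=3: [10, 10, 9, 6, 7, 10, 10, 8]
t=4: [10, 10, 10, 7, 7, 10, 10, 8]
t=5: [10, 10, 11, 7, 8, 10, 10, 8]
t=6: [10, 10, 11, 7, 8, 10, 10, 8]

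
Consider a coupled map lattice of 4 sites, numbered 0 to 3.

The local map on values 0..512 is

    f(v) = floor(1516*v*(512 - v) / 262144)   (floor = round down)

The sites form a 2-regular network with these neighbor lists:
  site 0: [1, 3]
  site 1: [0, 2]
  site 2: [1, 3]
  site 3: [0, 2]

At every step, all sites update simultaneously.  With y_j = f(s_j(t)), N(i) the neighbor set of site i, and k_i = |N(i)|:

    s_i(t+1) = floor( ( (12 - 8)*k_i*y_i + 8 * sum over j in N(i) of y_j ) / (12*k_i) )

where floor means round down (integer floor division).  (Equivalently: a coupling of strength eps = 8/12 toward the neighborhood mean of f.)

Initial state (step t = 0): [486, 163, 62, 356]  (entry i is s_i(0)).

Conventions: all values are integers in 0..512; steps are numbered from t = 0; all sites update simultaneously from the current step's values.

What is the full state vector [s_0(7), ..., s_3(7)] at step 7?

Simulating step by step:
t=0: [486, 163, 62, 356]
t=1: [240, 187, 270, 185]
t=2: [359, 368, 359, 367]
t=3: [310, 313, 310, 313]
t=4: [360, 361, 360, 361]
t=5: [315, 315, 315, 315]
t=6: [358, 358, 358, 358]
t=7: [318, 318, 318, 318]

Answer: [318, 318, 318, 318]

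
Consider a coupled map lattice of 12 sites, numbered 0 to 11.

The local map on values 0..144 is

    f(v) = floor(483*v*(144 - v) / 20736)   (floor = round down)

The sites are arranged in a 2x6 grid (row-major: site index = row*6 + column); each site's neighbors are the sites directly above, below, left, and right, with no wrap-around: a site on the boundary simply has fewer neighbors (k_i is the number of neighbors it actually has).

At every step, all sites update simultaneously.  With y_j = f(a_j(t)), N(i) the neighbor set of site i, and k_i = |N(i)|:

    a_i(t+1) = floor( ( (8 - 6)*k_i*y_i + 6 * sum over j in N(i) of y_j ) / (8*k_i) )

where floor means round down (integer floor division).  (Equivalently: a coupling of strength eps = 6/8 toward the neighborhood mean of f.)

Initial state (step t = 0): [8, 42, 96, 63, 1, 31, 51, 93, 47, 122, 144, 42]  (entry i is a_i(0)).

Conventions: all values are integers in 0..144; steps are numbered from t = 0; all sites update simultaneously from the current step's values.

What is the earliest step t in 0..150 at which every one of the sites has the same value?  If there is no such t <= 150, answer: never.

Answer: 8
Key observation: Synchronization is absorbing here: once all sites are equal they stay equal, and step 8 is the first all-equal step.

Derivation:
t=0: [8, 42, 96, 63, 1, 31, 51, 93, 47, 122, 144, 42]  (not all equal)
t=1: [84, 85, 107, 72, 50, 58, 78, 106, 96, 71, 41, 55]  (not all equal)
t=2: [117, 104, 108, 110, 110, 112, 108, 108, 103, 111, 110, 108]  (not all equal)
t=3: [88, 87, 92, 87, 86, 87, 83, 93, 90, 89, 87, 86]  (not all equal)
t=4: [115, 112, 113, 114, 115, 115, 113, 113, 112, 114, 115, 115]  (not all equal)
t=5: [80, 80, 81, 79, 77, 77, 79, 82, 81, 79, 77, 77]  (not all equal)
t=6: [119, 118, 118, 119, 119, 120, 118, 118, 118, 119, 119, 120]  (not all equal)
t=7: [70, 70, 70, 69, 68, 67, 70, 71, 70, 69, 68, 67]  (not all equal)
t=8: [120, 120, 120, 120, 120, 120, 120, 120, 120, 120, 120, 120]  (all equal)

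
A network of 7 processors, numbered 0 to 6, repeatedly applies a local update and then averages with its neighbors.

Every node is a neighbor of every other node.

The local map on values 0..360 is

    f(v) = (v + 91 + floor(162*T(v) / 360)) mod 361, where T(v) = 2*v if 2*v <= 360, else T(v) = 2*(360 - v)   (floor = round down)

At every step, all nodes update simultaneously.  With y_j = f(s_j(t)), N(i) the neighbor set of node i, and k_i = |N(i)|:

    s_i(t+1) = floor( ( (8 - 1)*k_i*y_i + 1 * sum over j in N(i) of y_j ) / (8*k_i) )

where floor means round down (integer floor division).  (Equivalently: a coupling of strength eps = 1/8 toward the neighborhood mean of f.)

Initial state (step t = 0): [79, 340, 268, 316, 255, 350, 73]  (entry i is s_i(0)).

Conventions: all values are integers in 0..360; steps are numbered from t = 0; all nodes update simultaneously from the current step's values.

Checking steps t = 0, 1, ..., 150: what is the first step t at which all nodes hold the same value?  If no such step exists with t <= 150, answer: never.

Answer: never
Key observation: The state at step 6 reappears at step 8 — the system is in a cycle of period 2 from step 6 on.  No step 0..8 is synchronized, and the cycle repeats forever, so no step up to 150 (or ever) has all nodes equal.

Derivation:
t=0: [79, 340, 268, 316, 255, 350, 73]  (not all equal)
t=1: [224, 93, 86, 91, 86, 94, 214]  (not all equal)
t=2: [95, 258, 247, 255, 247, 260, 94]  (not all equal)
t=3: [250, 86, 86, 86, 86, 87, 249]  (not all equal)
t=4: [97, 246, 246, 246, 246, 248, 96]  (not all equal)
t=5: [254, 86, 86, 86, 86, 86, 252]  (not all equal)
t=6: [97, 246, 246, 246, 246, 246, 97]  (not all equal)
t=7: [254, 86, 86, 86, 86, 86, 254]  (not all equal)
t=8: [97, 246, 246, 246, 246, 246, 97]  (not all equal)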